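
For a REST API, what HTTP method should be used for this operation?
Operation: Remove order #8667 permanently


GET = read, POST = create, PUT = update/replace, DELETE = remove
This operation is a removal.
DELETE


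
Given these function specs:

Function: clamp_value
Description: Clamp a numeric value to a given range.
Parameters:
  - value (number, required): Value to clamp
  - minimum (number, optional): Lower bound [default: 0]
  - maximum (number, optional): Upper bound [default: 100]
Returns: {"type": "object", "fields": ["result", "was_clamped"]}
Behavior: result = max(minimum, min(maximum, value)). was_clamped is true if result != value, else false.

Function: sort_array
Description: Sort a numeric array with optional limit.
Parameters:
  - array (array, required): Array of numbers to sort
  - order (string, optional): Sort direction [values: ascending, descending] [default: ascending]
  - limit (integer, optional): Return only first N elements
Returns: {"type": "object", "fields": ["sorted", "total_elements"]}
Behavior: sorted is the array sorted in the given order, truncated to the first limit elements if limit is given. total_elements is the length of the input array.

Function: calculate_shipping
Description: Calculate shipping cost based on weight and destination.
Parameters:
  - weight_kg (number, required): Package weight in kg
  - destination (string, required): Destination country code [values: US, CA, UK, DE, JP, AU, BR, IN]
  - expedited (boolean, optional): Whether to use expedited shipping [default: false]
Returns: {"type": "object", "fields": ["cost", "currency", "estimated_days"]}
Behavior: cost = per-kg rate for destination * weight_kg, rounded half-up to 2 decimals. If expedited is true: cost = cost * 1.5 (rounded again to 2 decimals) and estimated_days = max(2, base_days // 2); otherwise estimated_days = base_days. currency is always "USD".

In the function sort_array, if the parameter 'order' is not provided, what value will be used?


The sort_array spec declares:
  - order (string, optional): Sort direction [values: ascending, descending] [default: ascending]
Default:
ascending


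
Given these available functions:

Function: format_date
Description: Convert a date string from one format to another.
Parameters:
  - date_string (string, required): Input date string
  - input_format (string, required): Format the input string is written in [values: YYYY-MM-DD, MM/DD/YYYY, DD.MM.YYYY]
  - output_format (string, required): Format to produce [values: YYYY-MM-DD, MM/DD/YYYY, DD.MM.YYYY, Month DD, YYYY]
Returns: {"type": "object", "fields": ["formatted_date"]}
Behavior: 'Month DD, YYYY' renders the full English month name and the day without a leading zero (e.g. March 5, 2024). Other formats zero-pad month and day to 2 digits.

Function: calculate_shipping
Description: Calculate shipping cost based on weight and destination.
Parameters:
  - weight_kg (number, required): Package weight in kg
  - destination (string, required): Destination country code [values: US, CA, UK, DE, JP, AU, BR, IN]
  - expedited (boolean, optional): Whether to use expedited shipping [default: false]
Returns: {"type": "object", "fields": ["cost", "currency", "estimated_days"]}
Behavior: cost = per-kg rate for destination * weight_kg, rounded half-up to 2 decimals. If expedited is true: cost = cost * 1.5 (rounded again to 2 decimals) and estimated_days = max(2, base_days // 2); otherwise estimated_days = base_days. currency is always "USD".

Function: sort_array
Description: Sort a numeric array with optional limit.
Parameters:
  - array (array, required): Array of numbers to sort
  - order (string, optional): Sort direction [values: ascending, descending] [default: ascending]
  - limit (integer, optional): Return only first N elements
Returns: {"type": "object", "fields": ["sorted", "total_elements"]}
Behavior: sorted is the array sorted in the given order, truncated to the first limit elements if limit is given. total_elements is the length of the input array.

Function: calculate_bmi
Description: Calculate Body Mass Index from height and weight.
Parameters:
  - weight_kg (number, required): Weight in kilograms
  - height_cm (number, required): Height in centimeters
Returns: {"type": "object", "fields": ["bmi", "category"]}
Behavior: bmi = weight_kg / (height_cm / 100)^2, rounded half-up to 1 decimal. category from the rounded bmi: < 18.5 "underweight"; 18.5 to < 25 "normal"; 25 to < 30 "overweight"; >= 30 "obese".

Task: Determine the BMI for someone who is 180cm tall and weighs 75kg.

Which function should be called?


The task needs a function whose description is: Calculate Body Mass Index from height and weight.
calculate_bmi


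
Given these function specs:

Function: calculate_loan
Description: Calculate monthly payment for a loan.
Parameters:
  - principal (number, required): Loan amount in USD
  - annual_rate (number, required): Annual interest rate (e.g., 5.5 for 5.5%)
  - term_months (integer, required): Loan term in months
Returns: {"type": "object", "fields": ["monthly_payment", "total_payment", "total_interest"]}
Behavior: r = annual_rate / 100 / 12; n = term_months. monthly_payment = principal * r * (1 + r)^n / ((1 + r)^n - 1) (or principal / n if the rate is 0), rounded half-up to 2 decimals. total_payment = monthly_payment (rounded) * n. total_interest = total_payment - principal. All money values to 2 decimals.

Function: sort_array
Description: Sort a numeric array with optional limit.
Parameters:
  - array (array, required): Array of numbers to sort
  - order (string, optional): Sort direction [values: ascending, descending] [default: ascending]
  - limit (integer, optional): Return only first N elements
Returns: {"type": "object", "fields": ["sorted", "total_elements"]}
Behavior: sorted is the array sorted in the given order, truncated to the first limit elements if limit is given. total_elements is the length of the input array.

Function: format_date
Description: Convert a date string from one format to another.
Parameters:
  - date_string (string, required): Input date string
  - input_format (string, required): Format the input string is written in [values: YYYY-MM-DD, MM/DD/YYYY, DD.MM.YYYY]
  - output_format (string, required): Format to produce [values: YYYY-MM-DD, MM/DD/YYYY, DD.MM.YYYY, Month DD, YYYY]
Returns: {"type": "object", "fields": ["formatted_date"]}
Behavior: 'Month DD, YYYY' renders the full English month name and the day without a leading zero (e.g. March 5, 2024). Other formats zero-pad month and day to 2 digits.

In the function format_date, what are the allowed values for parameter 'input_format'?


The format_date spec declares:
  - input_format (string, required): Format the input string is written in [values: YYYY-MM-DD, MM/DD/YYYY, DD.MM.YYYY]
Allowed values:
YYYY-MM-DD, MM/DD/YYYY, DD.MM.YYYY


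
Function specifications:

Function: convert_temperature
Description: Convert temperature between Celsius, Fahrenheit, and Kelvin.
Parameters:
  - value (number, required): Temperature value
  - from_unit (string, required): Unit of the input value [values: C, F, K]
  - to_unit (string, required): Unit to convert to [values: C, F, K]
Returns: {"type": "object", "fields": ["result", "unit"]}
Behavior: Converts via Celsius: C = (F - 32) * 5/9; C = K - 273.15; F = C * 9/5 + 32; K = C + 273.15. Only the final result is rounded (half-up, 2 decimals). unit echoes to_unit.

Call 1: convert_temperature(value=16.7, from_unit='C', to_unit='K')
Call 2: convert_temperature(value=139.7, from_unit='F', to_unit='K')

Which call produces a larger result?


Call 1:
  Input already in C: 16.7
  To K: 16.7 + 273.15 = 289.85
  Round to 2 decimals: 289.85
  -> 289.85 K
Call 2:
  To C: (139.7 - 32) * 5/9 = 59.833333
  To K: 59.833333 + 273.15 = 332.983333
  Round to 2 decimals: 332.98
  -> 332.98 K
Call 2 (332.98 K)


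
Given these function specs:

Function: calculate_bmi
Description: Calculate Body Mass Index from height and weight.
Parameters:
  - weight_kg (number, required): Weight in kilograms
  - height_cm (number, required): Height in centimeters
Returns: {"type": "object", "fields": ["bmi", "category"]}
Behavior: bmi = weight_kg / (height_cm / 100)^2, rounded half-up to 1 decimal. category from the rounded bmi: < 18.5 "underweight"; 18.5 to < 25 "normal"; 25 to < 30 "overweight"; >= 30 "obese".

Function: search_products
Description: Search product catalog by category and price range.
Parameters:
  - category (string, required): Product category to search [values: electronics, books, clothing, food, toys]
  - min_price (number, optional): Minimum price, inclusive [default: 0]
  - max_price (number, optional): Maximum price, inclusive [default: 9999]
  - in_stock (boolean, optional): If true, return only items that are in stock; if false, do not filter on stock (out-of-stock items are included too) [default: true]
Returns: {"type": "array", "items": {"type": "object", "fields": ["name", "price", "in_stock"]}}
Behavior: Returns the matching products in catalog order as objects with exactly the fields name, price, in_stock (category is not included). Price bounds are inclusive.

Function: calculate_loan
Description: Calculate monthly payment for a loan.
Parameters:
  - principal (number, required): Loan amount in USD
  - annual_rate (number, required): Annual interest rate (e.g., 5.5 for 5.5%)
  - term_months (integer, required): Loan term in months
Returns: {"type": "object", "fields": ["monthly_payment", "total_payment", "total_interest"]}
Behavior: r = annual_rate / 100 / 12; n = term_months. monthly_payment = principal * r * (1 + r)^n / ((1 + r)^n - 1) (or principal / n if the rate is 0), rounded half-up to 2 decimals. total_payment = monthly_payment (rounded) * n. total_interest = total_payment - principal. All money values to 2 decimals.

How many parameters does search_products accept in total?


Parameters of search_products: category (required), min_price (optional), max_price (optional), in_stock (optional)
Total:
4


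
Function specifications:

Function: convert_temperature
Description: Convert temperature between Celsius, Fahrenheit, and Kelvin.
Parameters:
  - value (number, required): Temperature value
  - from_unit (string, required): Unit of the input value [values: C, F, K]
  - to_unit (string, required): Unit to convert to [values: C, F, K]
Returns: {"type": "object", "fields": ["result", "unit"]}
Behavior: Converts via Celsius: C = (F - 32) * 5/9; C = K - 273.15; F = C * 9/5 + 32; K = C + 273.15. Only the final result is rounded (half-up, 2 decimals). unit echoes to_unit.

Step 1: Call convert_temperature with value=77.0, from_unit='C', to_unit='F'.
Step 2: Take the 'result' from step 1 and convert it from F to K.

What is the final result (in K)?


Step 1: convert_temperature(value=77.0, from_unit=C, to_unit=F)
  Input already in C: 77
  To F: 77 * 9/5 + 32 = 170.6
  Round to 2 decimals: 170.6
  -> result = 170.6 F
Step 2: convert_temperature(value=170.6, from_unit=F, to_unit=K)
  To C: (170.6 - 32) * 5/9 = 77
  To K: 77 + 273.15 = 350.15
  Round to 2 decimals: 350.15
  -> result = 350.15 K
350.15 K


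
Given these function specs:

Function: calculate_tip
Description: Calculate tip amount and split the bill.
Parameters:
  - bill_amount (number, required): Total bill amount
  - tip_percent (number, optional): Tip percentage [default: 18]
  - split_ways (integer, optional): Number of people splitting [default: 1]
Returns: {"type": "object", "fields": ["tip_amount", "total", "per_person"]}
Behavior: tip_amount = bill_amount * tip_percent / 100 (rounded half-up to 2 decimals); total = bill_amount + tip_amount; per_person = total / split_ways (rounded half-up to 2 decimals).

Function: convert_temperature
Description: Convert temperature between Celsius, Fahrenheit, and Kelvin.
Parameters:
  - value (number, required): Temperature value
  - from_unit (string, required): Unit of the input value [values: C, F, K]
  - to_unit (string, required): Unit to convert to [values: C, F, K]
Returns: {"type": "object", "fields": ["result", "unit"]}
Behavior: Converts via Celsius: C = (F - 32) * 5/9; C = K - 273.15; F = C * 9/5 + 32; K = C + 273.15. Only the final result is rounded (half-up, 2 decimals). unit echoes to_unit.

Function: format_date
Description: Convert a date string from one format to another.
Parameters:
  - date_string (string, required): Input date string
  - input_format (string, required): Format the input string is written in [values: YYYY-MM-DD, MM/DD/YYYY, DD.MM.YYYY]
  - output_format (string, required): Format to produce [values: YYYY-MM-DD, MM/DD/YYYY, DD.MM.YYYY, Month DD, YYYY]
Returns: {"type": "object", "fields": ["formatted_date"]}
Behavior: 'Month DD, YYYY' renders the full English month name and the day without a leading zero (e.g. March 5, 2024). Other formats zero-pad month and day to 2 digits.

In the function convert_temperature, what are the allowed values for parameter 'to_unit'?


The convert_temperature spec declares:
  - to_unit (string, required): Unit to convert to [values: C, F, K]
Allowed values:
C, F, K


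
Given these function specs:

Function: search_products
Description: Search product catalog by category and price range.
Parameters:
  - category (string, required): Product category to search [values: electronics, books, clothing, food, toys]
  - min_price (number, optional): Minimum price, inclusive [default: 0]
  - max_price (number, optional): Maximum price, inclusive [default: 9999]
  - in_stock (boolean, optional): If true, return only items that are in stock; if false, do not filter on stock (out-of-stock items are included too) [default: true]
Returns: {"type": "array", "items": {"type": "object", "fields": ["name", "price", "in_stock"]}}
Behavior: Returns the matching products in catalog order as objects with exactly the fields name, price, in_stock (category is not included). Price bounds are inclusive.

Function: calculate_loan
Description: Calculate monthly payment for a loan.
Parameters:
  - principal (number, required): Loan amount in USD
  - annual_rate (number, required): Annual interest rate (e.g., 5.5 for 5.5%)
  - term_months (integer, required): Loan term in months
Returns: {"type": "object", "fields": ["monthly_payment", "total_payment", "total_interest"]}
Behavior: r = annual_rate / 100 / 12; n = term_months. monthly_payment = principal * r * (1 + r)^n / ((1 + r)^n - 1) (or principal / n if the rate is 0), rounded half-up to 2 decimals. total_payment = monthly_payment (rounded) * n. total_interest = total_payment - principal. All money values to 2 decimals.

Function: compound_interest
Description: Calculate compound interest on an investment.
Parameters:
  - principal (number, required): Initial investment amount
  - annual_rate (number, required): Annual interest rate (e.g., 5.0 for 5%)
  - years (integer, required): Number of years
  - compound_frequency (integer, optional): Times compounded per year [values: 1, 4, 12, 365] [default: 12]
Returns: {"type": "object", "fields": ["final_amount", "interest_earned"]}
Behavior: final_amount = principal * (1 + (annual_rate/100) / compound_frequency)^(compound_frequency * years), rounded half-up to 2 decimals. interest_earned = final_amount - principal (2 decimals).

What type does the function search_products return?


The search_products spec declares Returns: {"type": "array", "items": {"type": "object", "fields": ["name", "price", "in_stock"]}}
Type:
array


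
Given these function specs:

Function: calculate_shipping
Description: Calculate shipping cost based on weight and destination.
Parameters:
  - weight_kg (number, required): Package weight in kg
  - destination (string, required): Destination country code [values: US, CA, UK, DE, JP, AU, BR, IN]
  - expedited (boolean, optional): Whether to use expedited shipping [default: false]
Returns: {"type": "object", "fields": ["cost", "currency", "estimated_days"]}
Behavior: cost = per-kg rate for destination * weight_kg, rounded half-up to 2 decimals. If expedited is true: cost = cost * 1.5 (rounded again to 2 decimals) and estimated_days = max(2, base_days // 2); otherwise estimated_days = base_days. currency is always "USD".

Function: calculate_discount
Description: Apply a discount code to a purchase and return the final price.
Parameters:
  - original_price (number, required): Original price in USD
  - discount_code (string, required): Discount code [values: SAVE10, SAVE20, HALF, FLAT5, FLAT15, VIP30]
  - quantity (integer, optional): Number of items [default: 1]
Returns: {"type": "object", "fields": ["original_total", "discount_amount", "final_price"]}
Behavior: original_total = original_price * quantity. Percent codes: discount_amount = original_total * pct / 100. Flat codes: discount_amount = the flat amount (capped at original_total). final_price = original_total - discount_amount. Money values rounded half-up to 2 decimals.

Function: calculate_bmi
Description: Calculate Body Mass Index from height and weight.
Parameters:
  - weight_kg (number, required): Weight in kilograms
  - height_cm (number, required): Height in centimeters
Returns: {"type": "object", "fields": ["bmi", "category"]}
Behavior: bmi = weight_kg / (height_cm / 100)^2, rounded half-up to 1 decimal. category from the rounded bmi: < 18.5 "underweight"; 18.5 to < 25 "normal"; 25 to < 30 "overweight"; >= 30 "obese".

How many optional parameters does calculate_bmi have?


Parameters of calculate_bmi: weight_kg (required), height_cm (required)
Optional count:
0


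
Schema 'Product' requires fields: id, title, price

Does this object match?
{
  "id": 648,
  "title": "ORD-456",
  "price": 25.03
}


Checking required fields... All present.
Valid - all required fields present


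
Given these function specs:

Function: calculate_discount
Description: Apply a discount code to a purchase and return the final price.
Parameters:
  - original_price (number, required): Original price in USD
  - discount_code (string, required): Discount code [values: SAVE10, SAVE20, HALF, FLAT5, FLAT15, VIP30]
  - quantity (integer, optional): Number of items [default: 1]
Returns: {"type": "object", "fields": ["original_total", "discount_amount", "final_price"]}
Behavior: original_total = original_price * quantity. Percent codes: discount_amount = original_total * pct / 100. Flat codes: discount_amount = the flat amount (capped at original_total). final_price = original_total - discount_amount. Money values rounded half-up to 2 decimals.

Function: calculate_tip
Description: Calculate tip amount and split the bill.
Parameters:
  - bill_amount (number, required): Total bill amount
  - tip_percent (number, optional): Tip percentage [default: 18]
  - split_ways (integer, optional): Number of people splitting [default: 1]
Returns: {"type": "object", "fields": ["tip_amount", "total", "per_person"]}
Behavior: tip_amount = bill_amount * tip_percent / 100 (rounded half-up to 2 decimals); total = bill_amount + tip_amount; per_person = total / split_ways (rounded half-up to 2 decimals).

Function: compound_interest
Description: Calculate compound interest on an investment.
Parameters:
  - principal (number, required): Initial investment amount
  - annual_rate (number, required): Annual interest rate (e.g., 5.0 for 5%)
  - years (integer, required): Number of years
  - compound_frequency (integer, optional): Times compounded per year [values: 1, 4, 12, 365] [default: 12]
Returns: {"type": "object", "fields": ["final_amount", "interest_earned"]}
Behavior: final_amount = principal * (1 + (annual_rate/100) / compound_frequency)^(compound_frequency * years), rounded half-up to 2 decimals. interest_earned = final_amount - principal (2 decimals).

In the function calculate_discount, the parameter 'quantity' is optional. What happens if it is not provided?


The calculate_discount spec declares:
  - quantity (integer, optional): Number of items [default: 1]
It defaults to 1


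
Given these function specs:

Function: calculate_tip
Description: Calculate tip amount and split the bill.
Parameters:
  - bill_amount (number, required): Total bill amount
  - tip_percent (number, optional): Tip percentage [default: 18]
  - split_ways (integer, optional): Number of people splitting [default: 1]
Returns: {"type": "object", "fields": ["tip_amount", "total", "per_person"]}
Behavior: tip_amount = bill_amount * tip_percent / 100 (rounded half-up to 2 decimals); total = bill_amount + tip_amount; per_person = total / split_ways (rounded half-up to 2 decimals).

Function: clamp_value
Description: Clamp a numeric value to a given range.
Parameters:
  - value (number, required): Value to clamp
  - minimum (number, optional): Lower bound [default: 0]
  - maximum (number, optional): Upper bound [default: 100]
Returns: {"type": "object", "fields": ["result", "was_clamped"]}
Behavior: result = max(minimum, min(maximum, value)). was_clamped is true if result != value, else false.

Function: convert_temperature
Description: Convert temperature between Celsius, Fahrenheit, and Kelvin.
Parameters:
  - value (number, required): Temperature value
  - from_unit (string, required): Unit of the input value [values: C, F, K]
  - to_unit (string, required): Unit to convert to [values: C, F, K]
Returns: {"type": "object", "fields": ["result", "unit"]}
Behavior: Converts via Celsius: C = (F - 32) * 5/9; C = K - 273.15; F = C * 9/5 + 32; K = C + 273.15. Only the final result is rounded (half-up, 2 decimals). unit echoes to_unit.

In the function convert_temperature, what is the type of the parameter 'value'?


The convert_temperature spec declares:
  - value (number, required): Temperature value
Type:
number


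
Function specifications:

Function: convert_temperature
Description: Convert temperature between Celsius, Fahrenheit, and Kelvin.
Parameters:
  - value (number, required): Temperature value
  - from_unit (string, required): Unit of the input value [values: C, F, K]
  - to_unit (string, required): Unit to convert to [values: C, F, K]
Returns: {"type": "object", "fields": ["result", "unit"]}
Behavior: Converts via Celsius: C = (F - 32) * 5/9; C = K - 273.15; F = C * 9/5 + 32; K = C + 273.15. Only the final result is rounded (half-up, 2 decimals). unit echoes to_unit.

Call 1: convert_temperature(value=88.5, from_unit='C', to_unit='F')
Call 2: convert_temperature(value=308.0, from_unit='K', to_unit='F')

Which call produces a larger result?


Call 1:
  Input already in C: 88.5
  To F: 88.5 * 9/5 + 32 = 191.3
  Round to 2 decimals: 191.3
  -> 191.3 F
Call 2:
  To C: 308 - 273.15 = 34.85
  To F: 34.85 * 9/5 + 32 = 94.73
  Round to 2 decimals: 94.73
  -> 94.73 F
Call 1 (191.3 F)


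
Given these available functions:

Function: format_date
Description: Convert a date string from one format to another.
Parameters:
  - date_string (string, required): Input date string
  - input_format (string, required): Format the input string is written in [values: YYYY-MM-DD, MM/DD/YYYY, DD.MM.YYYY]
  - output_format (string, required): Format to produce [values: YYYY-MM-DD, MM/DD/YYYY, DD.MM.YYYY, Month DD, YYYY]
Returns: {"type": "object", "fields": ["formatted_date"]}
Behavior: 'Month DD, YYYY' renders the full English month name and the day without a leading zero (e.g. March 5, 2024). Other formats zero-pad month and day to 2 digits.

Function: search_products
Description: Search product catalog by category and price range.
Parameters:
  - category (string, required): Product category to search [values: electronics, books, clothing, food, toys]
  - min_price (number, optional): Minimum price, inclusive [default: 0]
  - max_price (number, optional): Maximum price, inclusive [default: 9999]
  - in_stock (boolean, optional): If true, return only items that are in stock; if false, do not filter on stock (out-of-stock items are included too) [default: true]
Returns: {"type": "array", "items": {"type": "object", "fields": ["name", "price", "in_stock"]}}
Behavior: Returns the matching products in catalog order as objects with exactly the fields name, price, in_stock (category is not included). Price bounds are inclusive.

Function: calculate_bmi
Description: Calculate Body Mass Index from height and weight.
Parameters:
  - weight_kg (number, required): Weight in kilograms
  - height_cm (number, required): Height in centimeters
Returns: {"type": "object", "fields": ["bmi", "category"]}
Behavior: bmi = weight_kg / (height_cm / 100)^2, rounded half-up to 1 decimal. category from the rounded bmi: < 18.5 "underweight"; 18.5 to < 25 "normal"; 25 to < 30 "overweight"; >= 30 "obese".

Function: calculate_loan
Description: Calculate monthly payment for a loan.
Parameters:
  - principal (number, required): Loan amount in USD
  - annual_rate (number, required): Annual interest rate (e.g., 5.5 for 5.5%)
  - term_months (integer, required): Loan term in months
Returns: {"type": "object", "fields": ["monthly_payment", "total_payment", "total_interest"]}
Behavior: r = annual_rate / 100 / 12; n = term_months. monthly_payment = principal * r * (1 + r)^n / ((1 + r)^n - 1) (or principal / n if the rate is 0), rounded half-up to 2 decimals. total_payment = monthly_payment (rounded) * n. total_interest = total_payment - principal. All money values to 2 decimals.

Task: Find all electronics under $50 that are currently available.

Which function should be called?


The task needs a function whose description is: Search product catalog by category and price range.
search_products


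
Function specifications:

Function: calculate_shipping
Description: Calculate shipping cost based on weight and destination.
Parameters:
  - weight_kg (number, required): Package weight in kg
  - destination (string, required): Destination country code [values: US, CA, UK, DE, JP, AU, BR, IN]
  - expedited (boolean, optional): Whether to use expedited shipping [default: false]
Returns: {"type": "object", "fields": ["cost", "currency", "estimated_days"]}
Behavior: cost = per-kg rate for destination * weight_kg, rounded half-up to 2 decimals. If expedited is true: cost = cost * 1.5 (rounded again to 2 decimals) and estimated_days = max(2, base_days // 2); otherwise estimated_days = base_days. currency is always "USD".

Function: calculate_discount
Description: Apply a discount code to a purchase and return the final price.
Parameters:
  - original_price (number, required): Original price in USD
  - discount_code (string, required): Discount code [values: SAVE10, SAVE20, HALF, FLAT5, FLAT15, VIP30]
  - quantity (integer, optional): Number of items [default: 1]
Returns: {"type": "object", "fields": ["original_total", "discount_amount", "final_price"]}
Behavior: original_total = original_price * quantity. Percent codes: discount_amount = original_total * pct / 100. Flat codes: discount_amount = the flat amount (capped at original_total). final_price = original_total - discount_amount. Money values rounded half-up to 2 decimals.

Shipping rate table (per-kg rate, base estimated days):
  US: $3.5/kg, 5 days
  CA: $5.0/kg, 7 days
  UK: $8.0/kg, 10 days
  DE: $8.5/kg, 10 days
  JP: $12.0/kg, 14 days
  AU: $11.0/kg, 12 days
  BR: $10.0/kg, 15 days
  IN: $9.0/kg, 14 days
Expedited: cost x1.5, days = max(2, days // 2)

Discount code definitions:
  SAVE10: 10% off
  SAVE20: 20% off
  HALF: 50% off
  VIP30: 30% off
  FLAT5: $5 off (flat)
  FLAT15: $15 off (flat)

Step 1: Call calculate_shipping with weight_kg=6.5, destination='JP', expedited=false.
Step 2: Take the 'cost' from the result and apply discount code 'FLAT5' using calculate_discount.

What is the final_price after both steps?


Step 1: calculate_shipping(weight_kg=6.5, destination=JP, expedited=false)
  Rate for JP: $12.0/kg, base 14 days
  cost = 12.0 * 6.5 = 78 -> 78.00
  expedited not set/false: estimated_days = 14
  -> cost = 78.00 USD
Step 2: calculate_discount(original_price=78.0, discount_code=FLAT5, quantity=1)
  original_total = 78.0 * 1 = 78.00
  FLAT5 = $5 flat: discount_amount = min(5.00, 78.00) = 5.00
  final_price = 78.00 - 5.00 = 73.00
  -> final_price = 73.00
$73.00


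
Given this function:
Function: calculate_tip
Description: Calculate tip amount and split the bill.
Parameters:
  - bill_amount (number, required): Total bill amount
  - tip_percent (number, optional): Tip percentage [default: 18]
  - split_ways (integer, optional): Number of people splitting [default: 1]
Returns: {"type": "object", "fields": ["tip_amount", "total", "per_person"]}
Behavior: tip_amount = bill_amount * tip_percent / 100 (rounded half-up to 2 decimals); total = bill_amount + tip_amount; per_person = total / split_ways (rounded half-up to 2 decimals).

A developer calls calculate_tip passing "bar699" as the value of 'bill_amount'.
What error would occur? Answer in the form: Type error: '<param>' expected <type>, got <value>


Spec: 'bill_amount' is declared as number; "bar699" is a string.
Type error: 'bill_amount' expected number, got "bar699"


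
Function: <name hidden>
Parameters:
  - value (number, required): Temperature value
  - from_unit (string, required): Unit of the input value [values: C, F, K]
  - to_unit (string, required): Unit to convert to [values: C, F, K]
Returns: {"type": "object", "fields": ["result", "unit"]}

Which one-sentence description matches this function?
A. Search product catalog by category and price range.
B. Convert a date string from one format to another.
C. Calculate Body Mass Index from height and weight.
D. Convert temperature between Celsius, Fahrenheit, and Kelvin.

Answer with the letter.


Parameters value, from_unit, to_unit and return ["result", "unit"] fit: Convert temperature between Celsius, Fahrenheit, and Kelvin.
D


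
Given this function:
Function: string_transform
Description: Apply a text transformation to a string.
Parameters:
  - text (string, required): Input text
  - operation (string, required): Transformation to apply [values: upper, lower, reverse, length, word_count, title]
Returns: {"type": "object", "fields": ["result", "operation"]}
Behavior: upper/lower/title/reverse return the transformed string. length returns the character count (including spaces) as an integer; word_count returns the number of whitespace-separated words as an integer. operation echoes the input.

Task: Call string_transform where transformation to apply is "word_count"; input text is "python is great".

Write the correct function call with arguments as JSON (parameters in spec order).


Mapping each described value to its parameter name:
  'Transformation to apply' -> operation = "word_count"
  'Input text' -> text = "python is great"
string_transform({"text": "python is great", "operation": "word_count"})


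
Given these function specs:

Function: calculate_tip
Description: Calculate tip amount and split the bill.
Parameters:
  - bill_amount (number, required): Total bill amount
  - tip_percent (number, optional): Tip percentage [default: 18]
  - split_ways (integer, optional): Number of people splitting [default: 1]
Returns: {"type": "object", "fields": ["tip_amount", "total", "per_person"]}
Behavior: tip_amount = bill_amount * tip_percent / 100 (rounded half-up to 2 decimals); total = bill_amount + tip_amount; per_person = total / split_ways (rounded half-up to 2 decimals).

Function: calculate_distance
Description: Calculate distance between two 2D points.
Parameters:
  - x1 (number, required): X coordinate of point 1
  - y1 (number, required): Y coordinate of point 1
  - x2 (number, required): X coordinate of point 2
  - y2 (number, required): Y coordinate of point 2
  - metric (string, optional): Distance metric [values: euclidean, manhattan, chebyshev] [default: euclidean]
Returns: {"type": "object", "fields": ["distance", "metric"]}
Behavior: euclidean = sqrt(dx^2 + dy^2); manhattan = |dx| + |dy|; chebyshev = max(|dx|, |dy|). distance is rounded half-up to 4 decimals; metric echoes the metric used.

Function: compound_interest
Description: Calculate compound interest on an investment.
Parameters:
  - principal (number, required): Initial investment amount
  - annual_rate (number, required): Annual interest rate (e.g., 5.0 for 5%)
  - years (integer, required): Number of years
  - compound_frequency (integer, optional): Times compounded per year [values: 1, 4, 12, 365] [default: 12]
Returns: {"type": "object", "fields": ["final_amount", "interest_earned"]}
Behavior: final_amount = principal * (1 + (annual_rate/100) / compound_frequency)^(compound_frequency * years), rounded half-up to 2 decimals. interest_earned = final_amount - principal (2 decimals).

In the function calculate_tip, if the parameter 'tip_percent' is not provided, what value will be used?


The calculate_tip spec declares:
  - tip_percent (number, optional): Tip percentage [default: 18]
Default:
18


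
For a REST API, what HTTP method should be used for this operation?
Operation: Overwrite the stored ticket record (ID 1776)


GET = read, POST = create, PUT = update/replace, DELETE = remove
This operation is an update/replace.
PUT


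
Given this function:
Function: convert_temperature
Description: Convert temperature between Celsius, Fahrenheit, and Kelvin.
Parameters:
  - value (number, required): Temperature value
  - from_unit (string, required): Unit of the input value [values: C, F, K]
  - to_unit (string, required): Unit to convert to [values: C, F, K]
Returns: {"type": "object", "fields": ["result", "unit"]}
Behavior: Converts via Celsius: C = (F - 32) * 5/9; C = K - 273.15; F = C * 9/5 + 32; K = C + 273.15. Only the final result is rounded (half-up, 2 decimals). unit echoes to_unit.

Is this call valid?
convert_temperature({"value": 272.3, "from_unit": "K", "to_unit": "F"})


Checking all required parameters present and types match... All valid.
Valid


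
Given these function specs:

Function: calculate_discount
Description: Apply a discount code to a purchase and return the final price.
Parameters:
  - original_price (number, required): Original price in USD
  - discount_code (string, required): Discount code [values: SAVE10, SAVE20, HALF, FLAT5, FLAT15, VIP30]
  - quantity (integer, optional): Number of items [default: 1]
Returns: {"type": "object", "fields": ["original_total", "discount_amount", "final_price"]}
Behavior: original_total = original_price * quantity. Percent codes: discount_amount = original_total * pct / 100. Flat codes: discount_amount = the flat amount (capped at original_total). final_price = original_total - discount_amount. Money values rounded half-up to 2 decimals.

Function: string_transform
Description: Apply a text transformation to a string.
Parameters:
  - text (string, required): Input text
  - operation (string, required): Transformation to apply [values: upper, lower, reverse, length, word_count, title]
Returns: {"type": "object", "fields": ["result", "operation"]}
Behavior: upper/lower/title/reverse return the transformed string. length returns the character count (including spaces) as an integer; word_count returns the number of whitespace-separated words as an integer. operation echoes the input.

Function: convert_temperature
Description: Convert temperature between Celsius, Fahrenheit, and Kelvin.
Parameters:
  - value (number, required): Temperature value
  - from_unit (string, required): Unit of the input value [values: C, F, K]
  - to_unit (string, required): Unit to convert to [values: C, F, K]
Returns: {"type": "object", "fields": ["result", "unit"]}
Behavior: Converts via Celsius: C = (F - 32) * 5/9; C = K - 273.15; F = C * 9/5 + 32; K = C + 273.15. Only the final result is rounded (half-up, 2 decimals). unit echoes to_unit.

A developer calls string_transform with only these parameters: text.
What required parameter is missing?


Required parameters: text, operation
Provided: text
Missing: operation
operation


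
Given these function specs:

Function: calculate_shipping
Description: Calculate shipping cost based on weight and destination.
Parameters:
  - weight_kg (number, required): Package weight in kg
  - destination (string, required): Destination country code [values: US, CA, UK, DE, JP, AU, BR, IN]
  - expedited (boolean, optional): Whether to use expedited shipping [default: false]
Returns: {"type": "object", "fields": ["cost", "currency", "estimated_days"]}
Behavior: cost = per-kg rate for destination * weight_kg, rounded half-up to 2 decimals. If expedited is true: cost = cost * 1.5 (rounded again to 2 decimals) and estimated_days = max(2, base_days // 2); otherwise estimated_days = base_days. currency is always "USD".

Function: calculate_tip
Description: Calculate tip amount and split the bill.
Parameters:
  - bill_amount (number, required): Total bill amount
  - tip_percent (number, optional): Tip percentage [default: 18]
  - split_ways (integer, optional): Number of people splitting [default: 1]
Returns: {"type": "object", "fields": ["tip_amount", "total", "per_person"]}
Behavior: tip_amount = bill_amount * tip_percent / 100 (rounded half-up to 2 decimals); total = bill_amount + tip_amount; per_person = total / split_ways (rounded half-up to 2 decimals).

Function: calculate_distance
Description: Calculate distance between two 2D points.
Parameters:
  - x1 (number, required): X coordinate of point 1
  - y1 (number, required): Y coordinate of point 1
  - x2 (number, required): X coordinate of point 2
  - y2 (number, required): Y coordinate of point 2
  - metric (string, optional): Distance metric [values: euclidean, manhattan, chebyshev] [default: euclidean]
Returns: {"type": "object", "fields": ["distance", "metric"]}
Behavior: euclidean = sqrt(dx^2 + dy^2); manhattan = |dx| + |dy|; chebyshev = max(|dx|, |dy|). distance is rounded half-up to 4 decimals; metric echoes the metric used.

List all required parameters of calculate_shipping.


Parameters of calculate_shipping and their required/optional flag:
  weight_kg: required
  destination: required
  expedited: optional
destination, weight_kg


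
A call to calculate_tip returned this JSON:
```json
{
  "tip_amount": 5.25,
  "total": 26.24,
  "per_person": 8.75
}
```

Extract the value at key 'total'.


26.24


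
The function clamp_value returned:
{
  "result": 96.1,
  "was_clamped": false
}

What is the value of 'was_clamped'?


false


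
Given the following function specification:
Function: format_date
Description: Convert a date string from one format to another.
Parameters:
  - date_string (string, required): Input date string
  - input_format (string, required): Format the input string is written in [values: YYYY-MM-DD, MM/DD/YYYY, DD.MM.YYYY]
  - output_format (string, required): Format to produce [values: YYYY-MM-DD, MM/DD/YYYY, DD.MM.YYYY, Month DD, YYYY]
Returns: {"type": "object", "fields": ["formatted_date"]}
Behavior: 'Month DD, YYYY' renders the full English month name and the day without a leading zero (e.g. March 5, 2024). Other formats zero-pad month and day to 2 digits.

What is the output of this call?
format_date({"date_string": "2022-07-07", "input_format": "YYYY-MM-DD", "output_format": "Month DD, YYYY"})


Parse '2022-07-07' as YYYY-MM-DD: year=2022, month=7, day=7
Month 7 = July
Render as Month DD, YYYY: July 7, 2022
Output:
{"formatted_date": "July 7, 2022"}


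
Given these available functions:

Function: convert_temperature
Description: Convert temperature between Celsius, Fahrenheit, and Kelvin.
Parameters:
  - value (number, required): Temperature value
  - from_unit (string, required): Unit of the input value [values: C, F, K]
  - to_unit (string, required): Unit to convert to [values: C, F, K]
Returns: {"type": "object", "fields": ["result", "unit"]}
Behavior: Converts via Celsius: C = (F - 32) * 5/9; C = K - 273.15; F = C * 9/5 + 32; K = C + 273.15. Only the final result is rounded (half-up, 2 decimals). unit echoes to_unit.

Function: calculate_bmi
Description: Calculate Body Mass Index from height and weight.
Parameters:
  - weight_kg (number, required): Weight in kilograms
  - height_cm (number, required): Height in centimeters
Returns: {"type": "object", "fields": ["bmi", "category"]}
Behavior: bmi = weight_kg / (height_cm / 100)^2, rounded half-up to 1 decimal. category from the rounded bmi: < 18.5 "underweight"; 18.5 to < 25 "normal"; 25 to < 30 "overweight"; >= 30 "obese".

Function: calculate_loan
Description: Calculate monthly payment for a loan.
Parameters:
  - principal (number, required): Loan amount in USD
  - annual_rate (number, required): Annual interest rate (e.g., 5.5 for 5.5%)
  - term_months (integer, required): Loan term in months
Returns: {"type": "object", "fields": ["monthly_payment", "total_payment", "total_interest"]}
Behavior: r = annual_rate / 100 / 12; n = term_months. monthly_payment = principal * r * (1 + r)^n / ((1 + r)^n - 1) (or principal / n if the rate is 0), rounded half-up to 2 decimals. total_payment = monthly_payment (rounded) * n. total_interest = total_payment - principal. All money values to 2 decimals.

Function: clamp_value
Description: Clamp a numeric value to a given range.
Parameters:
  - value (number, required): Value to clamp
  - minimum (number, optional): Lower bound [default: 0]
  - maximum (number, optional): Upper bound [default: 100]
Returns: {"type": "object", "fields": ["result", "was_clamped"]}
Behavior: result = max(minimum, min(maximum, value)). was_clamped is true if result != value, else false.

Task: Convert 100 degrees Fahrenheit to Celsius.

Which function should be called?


The task needs a function whose description is: Convert temperature between Celsius, Fahrenheit, and Kelvin.
convert_temperature
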